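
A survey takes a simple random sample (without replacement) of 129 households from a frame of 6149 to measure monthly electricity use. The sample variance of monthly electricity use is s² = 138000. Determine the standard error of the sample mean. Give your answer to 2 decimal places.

32.36

Under SRS without replacement, Var(ȳ) = (1 − f)·s²/n with f = n/N = 129/6149 = 0.02097902.
Var(ȳ) = (1 − 0.02097902)·138000/129 = 0.97902098·1069.7674 = 1047.3248.
SE(ȳ) = √(1047.3248) = 32.36.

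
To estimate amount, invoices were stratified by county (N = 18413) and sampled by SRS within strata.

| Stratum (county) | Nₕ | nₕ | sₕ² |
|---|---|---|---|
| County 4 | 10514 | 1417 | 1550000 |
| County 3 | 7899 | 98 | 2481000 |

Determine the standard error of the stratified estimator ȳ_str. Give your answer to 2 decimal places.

Var(ȳ_str) = Σₕ Wₕ²(1 − fₕ)sₕ²/nₕ with Wₕ = Nₕ/N, N = 18413.
County 4: Wₕ = 0.57100961; term = 0.57100961²·(1 − 0.13477268)·1550000/1417 = 308.58791.
County 3: Wₕ = 0.42899039; term = 0.42899039²·(1 − 0.01240663)·2481000/98 = 4601.2303.
Sum = 4909.8182.
SE = √(4909.8182) = 70.07.

70.07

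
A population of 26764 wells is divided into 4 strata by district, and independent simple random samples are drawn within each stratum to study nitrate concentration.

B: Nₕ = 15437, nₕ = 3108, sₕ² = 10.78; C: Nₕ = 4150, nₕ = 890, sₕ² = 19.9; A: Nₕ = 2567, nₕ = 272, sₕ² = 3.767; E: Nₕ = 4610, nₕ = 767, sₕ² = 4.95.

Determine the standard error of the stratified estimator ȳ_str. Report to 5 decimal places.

Var(ȳ_str) = Σₕ Wₕ²(1 − fₕ)sₕ²/nₕ with Wₕ = Nₕ/N, N = 26764.
B: Wₕ = 0.57678224; term = 0.57678224²·(1 − 0.20133446)·10.78/3108 = 9.2156605 × 10^-4.
C: Wₕ = 0.15505903; term = 0.15505903²·(1 − 0.21445783)·19.9/890 = 4.2230549 × 10^-4.
A: Wₕ = 0.09591242; term = 0.09591242²·(1 − 0.10596026)·3.767/272 = 1.1390249 × 10^-4.
E: Wₕ = 0.17224630; term = 0.17224630²·(1 − 0.16637744)·4.95/767 = 1.5961698 × 10^-4.
Sum = 0.001617391.
SE = √(0.001617391) = 0.04022.

0.04022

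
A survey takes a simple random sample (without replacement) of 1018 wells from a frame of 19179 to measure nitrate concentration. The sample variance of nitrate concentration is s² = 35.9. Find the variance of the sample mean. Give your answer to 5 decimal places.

0.03339

Under SRS without replacement, Var(ȳ) = (1 − f)·s²/n with f = n/N = 1018/19179 = 0.05307889.
Var(ȳ) = (1 − 0.05307889)·35.9/1018 = 0.94692111·0.035265226 = 0.033393387.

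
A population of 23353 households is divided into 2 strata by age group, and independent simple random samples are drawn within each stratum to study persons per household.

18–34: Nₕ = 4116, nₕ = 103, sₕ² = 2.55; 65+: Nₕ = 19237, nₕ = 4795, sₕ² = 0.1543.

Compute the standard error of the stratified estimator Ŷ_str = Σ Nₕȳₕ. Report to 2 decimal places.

Var(Ŷ_str) = Σₕ Nₕ²(1 − fₕ)sₕ²/nₕ.
18–34: 4116²·(1 − 103/4116)·2.55/103 = 408928.6.
65+: 19237²·(1 − 4795/19237)·0.1543/4795 = 8940.0923.
Sum = 417868.69.
SE = √(417868.69) = 646.43.

646.43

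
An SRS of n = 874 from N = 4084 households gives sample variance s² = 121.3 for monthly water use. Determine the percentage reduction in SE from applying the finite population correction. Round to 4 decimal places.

f = n/N = 874/4084 = 0.21400588.
SE_no-fpc = √(s²/n) = 0.37254152; SE_fpc = √((1−f)s²/n) = 0.33028156.
Ratio = √(1−f) = 0.88656310. Reduction = 100·(1 − 0.88656310) = 11.3437%.

11.3437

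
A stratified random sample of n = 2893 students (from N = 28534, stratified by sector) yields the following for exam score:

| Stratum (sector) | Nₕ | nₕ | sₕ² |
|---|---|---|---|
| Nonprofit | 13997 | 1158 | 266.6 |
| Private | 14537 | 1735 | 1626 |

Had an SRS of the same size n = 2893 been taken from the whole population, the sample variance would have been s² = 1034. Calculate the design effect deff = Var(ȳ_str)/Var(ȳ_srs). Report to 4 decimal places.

Var(ȳ_str) = Σ Wₕ²(1−fₕ)sₕ²/nₕ with Wₕ = Nₕ/28534:
  Nonprofit: (13997/28534)²·(1−1158/13997)·266.6/1158 = 0.050815059
  Private: (14537/28534)²·(1−1735/14537)·1626/1735 = 0.21421425
  → Var(ȳ_str) = 0.26502931.
Var(ȳ_srs) = (1 − 2893/28534)·1034/2893 = 0.32117698.
deff = 0.26502931 / 0.32117698 = 0.8252.

0.8252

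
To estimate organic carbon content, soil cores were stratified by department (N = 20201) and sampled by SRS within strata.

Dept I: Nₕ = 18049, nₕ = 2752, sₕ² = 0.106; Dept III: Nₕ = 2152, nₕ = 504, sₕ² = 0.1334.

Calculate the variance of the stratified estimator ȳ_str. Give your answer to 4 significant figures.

2.836 × 10^-5

Var(ȳ_str) = Σₕ Wₕ²(1 − fₕ)sₕ²/nₕ with Wₕ = Nₕ/N, N = 20201.
Dept I: Wₕ = 0.89347062; term = 0.89347062²·(1 − 0.15247382)·0.106/2752 = 2.6059802 × 10^-5.
Dept III: Wₕ = 0.10652938; term = 0.10652938²·(1 − 0.23420074)·0.1334/504 = 2.3002711 × 10^-6.
Sum = 2.8360073 × 10^-5.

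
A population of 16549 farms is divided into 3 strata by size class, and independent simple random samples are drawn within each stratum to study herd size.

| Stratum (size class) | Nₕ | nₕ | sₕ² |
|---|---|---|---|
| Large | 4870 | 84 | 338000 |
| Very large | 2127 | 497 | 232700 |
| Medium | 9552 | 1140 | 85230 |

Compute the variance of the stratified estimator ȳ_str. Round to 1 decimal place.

Var(ȳ_str) = Σₕ Wₕ²(1 − fₕ)sₕ²/nₕ with Wₕ = Nₕ/N, N = 16549.
Large: Wₕ = 0.29427760; term = 0.29427760²·(1 − 0.01724846)·338000/84 = 342.44873.
Very large: Wₕ = 0.12852740; term = 0.12852740²·(1 − 0.23366244)·232700/497 = 5.9272272.
Medium: Wₕ = 0.57719500; term = 0.57719500²·(1 − 0.11934673)·85230/1140 = 21.935003.
Sum = 370.31096.

370.3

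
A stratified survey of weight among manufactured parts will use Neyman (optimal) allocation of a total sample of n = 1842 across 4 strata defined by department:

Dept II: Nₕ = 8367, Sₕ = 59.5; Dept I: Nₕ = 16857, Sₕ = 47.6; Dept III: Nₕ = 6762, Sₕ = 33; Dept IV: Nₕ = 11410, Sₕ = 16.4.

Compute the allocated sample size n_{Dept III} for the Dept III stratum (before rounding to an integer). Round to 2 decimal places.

Neyman allocation: nₕ = n·NₕSₕ / Σⱼ NⱼSⱼ.
Σ NⱼSⱼ = 8367·59.5 + 16857·47.6 + 6762·33 + 11410·16.4 = 1.7104997 × 10^6.
n_{Dept III} = 1842·6762·33 / (1.7104997 × 10^6) = 240.30.

240.30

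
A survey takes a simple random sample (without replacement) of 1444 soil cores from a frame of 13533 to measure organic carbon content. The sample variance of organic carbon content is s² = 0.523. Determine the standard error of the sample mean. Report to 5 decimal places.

Under SRS without replacement, Var(ȳ) = (1 − f)·s²/n with f = n/N = 1444/13533 = 0.10670214.
Var(ȳ) = (1 − 0.10670214)·0.523/1444 = 0.89329786·3.6218837 × 10^-4 = 3.2354209 × 10^-4.
SE(ȳ) = √(3.2354209 × 10^-4) = 0.01799.

0.01799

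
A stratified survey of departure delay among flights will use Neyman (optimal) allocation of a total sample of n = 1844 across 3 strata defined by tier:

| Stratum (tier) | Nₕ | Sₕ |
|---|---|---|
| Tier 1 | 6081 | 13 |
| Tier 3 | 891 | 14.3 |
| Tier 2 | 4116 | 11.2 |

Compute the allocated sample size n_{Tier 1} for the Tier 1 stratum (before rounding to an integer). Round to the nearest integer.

1057

Neyman allocation: nₕ = n·NₕSₕ / Σⱼ NⱼSⱼ.
Σ NⱼSⱼ = 6081·13 + 891·14.3 + 4116·11.2 = 137893.5.
n_{Tier 1} = 1844·6081·13 / 137893.5 = 1057.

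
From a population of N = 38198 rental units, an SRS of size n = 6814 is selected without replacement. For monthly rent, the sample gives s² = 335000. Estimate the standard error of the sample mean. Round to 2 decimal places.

Under SRS without replacement, Var(ȳ) = (1 − f)·s²/n with f = n/N = 6814/38198 = 0.17838630.
Var(ȳ) = (1 − 0.17838630)·335000/6814 = 0.82161370·49.163487 = 40.393394.
SE(ȳ) = √(40.393394) = 6.36.

6.36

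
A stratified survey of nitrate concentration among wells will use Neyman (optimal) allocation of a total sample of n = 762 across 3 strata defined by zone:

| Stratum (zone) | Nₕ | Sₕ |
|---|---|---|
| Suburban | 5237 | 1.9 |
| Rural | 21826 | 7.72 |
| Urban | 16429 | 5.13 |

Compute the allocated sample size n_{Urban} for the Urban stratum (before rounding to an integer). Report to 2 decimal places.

244.44

Neyman allocation: nₕ = n·NₕSₕ / Σⱼ NⱼSⱼ.
Σ NⱼSⱼ = 5237·1.9 + 21826·7.72 + 16429·5.13 = 262727.79.
n_{Urban} = 762·16429·5.13 / 262727.79 = 244.44.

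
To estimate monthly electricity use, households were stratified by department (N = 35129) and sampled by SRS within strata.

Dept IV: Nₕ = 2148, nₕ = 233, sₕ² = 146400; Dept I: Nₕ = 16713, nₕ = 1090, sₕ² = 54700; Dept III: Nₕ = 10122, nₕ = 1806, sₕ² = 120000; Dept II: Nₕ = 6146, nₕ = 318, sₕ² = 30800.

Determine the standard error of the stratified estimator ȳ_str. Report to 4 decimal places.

Var(ȳ_str) = Σₕ Wₕ²(1 − fₕ)sₕ²/nₕ with Wₕ = Nₕ/N, N = 35129.
Dept IV: Wₕ = 0.06114606; term = 0.06114606²·(1 − 0.10847300)·146400/233 = 2.0943856.
Dept I: Wₕ = 0.47576077; term = 0.47576077²·(1 − 0.06521869)·54700/1090 = 10.618132.
Dept III: Wₕ = 0.28813801; term = 0.28813801²·(1 − 0.17842324)·120000/1806 = 4.5322383.
Dept II: Wₕ = 0.17495517; term = 0.17495517²·(1 − 0.05174097)·30800/318 = 2.8112801.
Sum = 20.056036.
SE = √(20.056036) = 4.4784.

4.4784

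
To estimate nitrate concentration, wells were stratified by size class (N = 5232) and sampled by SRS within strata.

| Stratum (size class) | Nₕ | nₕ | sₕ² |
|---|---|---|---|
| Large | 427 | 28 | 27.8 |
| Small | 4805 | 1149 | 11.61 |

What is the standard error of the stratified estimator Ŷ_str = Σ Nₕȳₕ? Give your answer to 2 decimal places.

Var(Ŷ_str) = Σₕ Nₕ²(1 − fₕ)sₕ²/nₕ.
Large: 427²·(1 − 28/427)·27.8/28 = 169156.05.
Small: 4805²·(1 − 1149/4805)·11.61/1149 = 177505.48.
Sum = 346661.53.
SE = √(346661.53) = 588.78.

588.78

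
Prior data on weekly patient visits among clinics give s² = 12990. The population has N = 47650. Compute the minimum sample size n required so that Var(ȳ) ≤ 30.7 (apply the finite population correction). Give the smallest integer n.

Without fpc, n₀ = s²/D = 12990/30.7 = 423.1270.
With fpc, (1 − n/N)·s²/n ≤ D requires n ≥ n₀/(1 + n₀/N) = 423.1270/(1 + 423.1270/47650) = 419.4027.
Rounding up, n = 420.

420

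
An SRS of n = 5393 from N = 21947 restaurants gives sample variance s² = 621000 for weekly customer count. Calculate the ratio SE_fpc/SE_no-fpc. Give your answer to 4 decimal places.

0.8685

f = n/N = 5393/21947 = 0.24572835.
SE_no-fpc = √(s²/n) = 10.730763; SE_fpc = √((1−f)s²/n) = 9.3195401.
Ratio = √(1−f) = 0.86848814.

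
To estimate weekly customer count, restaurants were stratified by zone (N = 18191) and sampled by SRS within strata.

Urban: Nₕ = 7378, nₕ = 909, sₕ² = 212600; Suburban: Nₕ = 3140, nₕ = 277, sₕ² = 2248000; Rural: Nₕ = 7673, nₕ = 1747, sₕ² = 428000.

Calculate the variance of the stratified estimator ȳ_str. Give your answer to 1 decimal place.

Var(ȳ_str) = Σₕ Wₕ²(1 − fₕ)sₕ²/nₕ with Wₕ = Nₕ/N, N = 18191.
Urban: Wₕ = 0.40558518; term = 0.40558518²·(1 − 0.12320412)·212600/909 = 33.733549.
Suburban: Wₕ = 0.17261283; term = 0.17261283²·(1 − 0.08821656)·2248000/277 = 220.47248.
Rural: Wₕ = 0.42180199; term = 0.42180199²·(1 − 0.22768148)·428000/1747 = 33.66391.
Sum = 287.86994.

287.9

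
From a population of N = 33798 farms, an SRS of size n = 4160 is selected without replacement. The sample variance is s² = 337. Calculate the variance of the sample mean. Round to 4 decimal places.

0.0710

Under SRS without replacement, Var(ȳ) = (1 − f)·s²/n with f = n/N = 4160/33798 = 0.12308421.
Var(ȳ) = (1 − 0.12308421)·337/4160 = 0.87691579·0.081009615 = 0.071038611.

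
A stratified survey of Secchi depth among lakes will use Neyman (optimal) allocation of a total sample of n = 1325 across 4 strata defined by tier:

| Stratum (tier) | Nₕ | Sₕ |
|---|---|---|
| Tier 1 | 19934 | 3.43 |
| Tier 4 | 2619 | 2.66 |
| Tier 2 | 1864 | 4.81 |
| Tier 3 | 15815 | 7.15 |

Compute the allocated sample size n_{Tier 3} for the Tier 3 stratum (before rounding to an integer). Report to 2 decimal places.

Neyman allocation: nₕ = n·NₕSₕ / Σⱼ NⱼSⱼ.
Σ NⱼSⱼ = 19934·3.43 + 2619·2.66 + 1864·4.81 + 15815·7.15 = 197383.25.
n_{Tier 3} = 1325·15815·7.15 / 197383.25 = 759.07.

759.07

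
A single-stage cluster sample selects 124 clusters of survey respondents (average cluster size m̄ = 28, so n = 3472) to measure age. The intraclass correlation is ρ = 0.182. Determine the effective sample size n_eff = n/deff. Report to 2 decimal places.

deff = 1 + (28 − 1)·0.182 = 1 + 4.914 = 5.914.
n_eff = 3472 / 5.914 = 587.08.

587.08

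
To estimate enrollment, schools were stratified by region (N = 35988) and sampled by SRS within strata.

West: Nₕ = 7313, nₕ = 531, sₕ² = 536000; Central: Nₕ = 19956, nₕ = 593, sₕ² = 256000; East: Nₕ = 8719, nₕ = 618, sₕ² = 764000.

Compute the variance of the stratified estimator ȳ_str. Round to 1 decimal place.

Var(ȳ_str) = Σₕ Wₕ²(1 − fₕ)sₕ²/nₕ with Wₕ = Nₕ/N, N = 35988.
West: Wₕ = 0.20320662; term = 0.20320662²·(1 − 0.07261042)·536000/531 = 38.655225.
Central: Wₕ = 0.55451817; term = 0.55451817²·(1 − 0.02971537)·256000/593 = 128.80004.
East: Wₕ = 0.24227520; term = 0.24227520²·(1 − 0.07087969)·764000/618 = 67.420935.
Sum = 234.8762.

234.9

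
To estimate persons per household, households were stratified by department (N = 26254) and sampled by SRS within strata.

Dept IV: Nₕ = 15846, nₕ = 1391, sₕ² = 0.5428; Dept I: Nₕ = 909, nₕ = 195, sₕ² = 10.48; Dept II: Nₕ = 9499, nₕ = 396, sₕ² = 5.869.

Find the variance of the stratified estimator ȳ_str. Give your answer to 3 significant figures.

0.00204

Var(ȳ_str) = Σₕ Wₕ²(1 − fₕ)sₕ²/nₕ with Wₕ = Nₕ/N, N = 26254.
Dept IV: Wₕ = 0.60356517; term = 0.60356517²·(1 − 0.08778241)·0.5428/1391 = 1.2967597 × 10^-4.
Dept I: Wₕ = 0.03462330; term = 0.03462330²·(1 − 0.21452145)·10.48/195 = 5.060551 × 10^-5.
Dept II: Wₕ = 0.36181153; term = 0.36181153²·(1 − 0.04168860)·5.869/396 = 0.0018592611.
Sum = 0.0020395426.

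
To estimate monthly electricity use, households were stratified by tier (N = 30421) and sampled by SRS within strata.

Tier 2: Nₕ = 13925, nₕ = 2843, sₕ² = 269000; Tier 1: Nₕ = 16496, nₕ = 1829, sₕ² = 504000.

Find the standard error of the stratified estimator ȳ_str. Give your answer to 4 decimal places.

Var(ȳ_str) = Σₕ Wₕ²(1 − fₕ)sₕ²/nₕ with Wₕ = Nₕ/N, N = 30421.
Tier 2: Wₕ = 0.45774301; term = 0.45774301²·(1 − 0.20416517)·269000/2843 = 15.777631.
Tier 1: Wₕ = 0.54225699; term = 0.54225699²·(1 − 0.11087536)·504000/1829 = 72.04267.
Sum = 87.820301.
SE = √(87.820301) = 9.3712.

9.3712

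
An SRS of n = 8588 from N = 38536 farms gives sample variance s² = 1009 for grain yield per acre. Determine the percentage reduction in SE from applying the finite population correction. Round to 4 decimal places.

f = n/N = 8588/38536 = 0.22285655.
SE_no-fpc = √(s²/n) = 0.34276744; SE_fpc = √((1−f)s²/n) = 0.30216918.
Ratio = √(1−f) = 0.88155740. Reduction = 100·(1 − 0.88155740) = 11.8443%.

11.8443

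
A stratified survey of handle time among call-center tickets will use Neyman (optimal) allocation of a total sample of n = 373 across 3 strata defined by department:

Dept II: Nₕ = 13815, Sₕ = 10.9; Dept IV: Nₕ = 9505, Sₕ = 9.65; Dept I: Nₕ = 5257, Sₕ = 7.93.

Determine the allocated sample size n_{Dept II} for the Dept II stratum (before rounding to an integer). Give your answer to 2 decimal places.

197.78

Neyman allocation: nₕ = n·NₕSₕ / Σⱼ NⱼSⱼ.
Σ NⱼSⱼ = 13815·10.9 + 9505·9.65 + 5257·7.93 = 283994.76.
n_{Dept II} = 373·13815·10.9 / 283994.76 = 197.78.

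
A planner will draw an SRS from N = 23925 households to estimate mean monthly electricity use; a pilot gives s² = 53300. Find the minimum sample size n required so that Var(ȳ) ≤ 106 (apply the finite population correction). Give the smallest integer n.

Without fpc, n₀ = s²/D = 53300/106 = 502.8302.
With fpc, (1 − n/N)·s²/n ≤ D requires n ≥ n₀/(1 + n₀/N) = 502.8302/(1 + 502.8302/23925) = 492.4798.
Rounding up, n = 493.

493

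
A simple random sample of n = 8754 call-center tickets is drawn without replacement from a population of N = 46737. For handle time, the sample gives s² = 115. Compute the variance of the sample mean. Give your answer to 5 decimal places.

Under SRS without replacement, Var(ȳ) = (1 − f)·s²/n with f = n/N = 8754/46737 = 0.18730342.
Var(ȳ) = (1 − 0.18730342)·115/8754 = 0.81269658·0.013136852 = 0.010676274.

0.01068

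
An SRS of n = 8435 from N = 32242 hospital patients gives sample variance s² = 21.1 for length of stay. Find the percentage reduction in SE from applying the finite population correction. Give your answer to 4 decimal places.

f = n/N = 8435/32242 = 0.26161528.
SE_no-fpc = √(s²/n) = 0.050014817; SE_fpc = √((1−f)s²/n) = 0.04297739.
Ratio = √(1−f) = 0.85929315. Reduction = 100·(1 − 0.85929315) = 14.0707%.

14.0707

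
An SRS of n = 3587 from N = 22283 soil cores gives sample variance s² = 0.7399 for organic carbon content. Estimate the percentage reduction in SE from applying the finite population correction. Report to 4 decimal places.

8.4017

f = n/N = 3587/22283 = 0.16097473.
SE_no-fpc = √(s²/n) = 0.014362195; SE_fpc = √((1−f)s²/n) = 0.01315553.
Ratio = √(1−f) = 0.91598322. Reduction = 100·(1 − 0.91598322) = 8.4017%.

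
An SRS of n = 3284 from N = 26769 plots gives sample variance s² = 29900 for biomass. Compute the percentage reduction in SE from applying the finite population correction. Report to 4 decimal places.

f = n/N = 3284/26769 = 0.12267922.
SE_no-fpc = √(s²/n) = 3.0174079; SE_fpc = √((1−f)s²/n) = 2.8262673.
Ratio = √(1−f) = 0.93665404. Reduction = 100·(1 − 0.93665404) = 6.3346%.

6.3346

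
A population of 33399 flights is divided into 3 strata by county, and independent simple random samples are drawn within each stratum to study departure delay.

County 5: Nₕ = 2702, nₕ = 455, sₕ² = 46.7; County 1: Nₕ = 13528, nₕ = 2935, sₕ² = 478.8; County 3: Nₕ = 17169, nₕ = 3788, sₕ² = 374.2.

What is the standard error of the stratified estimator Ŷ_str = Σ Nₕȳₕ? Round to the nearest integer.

6833

Var(Ŷ_str) = Σₕ Nₕ²(1 − fₕ)sₕ²/nₕ.
County 5: 2702²·(1 − 455/2702)·46.7/455 = 623151.87.
County 1: 13528²·(1 − 2935/13528)·478.8/2935 = 2.3377529 × 10^7.
County 3: 17169²·(1 − 3788/17169)·374.2/3788 = 2.2694854 × 10^7.
Sum = 4.6695535 × 10^7.
SE = √(4.6695535 × 10^7) = 6833.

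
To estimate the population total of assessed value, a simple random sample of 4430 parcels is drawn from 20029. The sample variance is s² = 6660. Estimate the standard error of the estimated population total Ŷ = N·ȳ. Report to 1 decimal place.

21672.7

Var(Ŷ) = N²·Var(ȳ) = N²·(1 − n/N)·s²/n.
f = 4430/20029 = 0.22117929; Var(ȳ) = 0.77882071·6660/4430 = 1.1708682.
Var(Ŷ) = 20029² · 1.1708682 = 4.6970647 × 10^8.
SE(Ŷ) = √(4.6970647 × 10^8) = 21672.7.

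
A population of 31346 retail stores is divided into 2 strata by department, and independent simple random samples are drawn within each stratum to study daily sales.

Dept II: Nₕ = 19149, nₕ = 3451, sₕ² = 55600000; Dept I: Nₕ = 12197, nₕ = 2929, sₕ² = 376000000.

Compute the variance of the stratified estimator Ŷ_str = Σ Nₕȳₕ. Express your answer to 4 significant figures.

Var(Ŷ_str) = Σₕ Nₕ²(1 − fₕ)sₕ²/nₕ.
Dept II: 19149²·(1 − 3451/19149)·55600000/3451 = 4.8430645 × 10^12.
Dept I: 12197²·(1 − 2929/12197)·376000000/2929 = 1.451134 × 10^13.
Sum = 1.9354405 × 10^13.

1.935 × 10^13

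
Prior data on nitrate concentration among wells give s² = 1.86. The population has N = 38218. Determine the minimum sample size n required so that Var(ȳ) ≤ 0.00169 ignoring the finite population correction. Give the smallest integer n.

Without fpc, n₀ = s²/D = 1.86/0.00169 = 1100.5917.
Rounding up, n = 1101.

1101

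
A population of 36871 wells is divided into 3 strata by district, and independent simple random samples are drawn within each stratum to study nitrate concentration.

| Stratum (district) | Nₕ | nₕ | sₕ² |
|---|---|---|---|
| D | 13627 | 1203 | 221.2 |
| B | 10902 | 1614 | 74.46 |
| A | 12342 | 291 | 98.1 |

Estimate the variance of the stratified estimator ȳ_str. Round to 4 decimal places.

Var(ȳ_str) = Σₕ Wₕ²(1 − fₕ)sₕ²/nₕ with Wₕ = Nₕ/N, N = 36871.
D: Wₕ = 0.36958585; term = 0.36958585²·(1 − 0.08828062)·221.2/1203 = 0.022898728.
B: Wₕ = 0.29567953; term = 0.29567953²·(1 − 0.14804623)·74.46/1614 = 0.003436197.
A: Wₕ = 0.33473462; term = 0.33473462²·(1 − 0.02357803)·98.1/291 = 0.03688203.
Sum = 0.063216955.

0.0632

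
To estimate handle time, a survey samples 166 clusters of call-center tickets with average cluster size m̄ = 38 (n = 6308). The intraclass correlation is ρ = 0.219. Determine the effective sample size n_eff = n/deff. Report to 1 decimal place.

693.0

deff = 1 + (38 − 1)·0.219 = 1 + 8.103 = 9.103.
n_eff = 6308 / 9.103 = 693.0.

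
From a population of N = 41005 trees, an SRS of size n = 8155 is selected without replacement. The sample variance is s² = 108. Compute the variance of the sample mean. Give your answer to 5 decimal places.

Under SRS without replacement, Var(ȳ) = (1 − f)·s²/n with f = n/N = 8155/41005 = 0.19887819.
Var(ȳ) = (1 − 0.19887819)·108/8155 = 0.80112181·0.013243409 = 0.010609584.

0.01061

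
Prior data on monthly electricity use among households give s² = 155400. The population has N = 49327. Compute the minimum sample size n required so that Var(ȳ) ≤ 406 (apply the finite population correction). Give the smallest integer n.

Without fpc, n₀ = s²/D = 155400/406 = 382.7586.
With fpc, (1 − n/N)·s²/n ≤ D requires n ≥ n₀/(1 + n₀/N) = 382.7586/(1 + 382.7586/49327) = 379.8114.
Rounding up, n = 380.

380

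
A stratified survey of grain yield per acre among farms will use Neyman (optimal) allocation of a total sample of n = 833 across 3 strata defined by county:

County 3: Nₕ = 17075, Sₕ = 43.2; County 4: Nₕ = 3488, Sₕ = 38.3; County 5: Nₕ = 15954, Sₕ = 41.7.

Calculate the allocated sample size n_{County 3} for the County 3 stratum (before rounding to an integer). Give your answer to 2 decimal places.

Neyman allocation: nₕ = n·NₕSₕ / Σⱼ NⱼSⱼ.
Σ NⱼSⱼ = 17075·43.2 + 3488·38.3 + 15954·41.7 = 1.5365122 × 10^6.
n_{County 3} = 833·17075·43.2 / (1.5365122 × 10^6) = 399.90.

399.90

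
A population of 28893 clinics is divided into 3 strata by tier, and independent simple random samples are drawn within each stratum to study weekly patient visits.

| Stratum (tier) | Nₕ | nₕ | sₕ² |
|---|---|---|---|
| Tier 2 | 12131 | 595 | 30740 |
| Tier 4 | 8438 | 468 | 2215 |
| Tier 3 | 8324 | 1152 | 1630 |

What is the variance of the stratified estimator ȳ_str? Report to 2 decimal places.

Var(ȳ_str) = Σₕ Wₕ²(1 − fₕ)sₕ²/nₕ with Wₕ = Nₕ/N, N = 28893.
Tier 2: Wₕ = 0.41985948; term = 0.41985948²·(1 − 0.04904789)·30740/595 = 8.6607095.
Tier 4: Wₕ = 0.29204306; term = 0.29204306²·(1 − 0.05546338)·2215/468 = 0.38127686.
Tier 3: Wₕ = 0.28809746; term = 0.28809746²·(1 − 0.13839500)·1630/1152 = 0.10118641.
Sum = 9.1431728.

9.14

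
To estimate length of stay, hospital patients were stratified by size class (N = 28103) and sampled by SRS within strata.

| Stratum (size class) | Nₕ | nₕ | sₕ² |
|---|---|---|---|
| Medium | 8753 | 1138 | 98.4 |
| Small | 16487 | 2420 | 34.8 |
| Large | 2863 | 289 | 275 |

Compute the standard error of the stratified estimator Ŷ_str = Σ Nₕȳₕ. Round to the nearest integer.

Var(Ŷ_str) = Σₕ Nₕ²(1 − fₕ)sₕ²/nₕ.
Medium: 8753²·(1 − 1138/8753)·98.4/1138 = 5.7634121 × 10^6.
Small: 16487²·(1 − 2420/16487)·34.8/2420 = 3.3350857 × 10^6.
Large: 2863²·(1 − 289/2863)·275/289 = 7.0123687 × 10^6.
Sum = 1.6110867 × 10^7.
SE = √(1.6110867 × 10^7) = 4014.

4014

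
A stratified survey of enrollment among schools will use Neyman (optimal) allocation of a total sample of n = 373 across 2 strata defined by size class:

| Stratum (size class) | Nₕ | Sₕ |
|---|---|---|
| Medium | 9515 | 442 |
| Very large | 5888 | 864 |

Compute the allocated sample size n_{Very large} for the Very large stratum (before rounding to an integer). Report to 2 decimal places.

204.19

Neyman allocation: nₕ = n·NₕSₕ / Σⱼ NⱼSⱼ.
Σ NⱼSⱼ = 9515·442 + 5888·864 = 9.292862 × 10^6.
n_{Very large} = 373·5888·864 / (9.292862 × 10^6) = 204.19.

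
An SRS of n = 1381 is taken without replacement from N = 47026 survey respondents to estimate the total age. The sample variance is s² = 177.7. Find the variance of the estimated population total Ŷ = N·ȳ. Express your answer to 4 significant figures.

2.762 × 10^8

Var(Ŷ) = N²·Var(ȳ) = N²·(1 − n/N)·s²/n.
f = 1381/47026 = 0.02936673; Var(ȳ) = 0.97063327·177.7/1381 = 0.12489611.
Var(Ŷ) = 47026² · 0.12489611 = 2.7620084 × 10^8.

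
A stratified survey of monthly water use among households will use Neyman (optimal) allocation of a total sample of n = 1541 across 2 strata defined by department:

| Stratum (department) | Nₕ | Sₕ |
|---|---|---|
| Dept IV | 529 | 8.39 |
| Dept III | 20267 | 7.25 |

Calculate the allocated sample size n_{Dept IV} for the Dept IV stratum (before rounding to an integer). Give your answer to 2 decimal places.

Neyman allocation: nₕ = n·NₕSₕ / Σⱼ NⱼSⱼ.
Σ NⱼSⱼ = 529·8.39 + 20267·7.25 = 151374.06.
n_{Dept IV} = 1541·529·8.39 / 151374.06 = 45.18.

45.18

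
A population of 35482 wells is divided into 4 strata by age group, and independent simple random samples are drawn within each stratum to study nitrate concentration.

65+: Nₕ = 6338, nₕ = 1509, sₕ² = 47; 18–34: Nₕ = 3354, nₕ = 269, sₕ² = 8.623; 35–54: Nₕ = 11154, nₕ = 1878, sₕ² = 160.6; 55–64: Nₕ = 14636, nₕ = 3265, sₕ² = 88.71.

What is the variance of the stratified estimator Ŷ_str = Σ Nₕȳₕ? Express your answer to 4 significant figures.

1.465 × 10^7

Var(Ŷ_str) = Σₕ Nₕ²(1 − fₕ)sₕ²/nₕ.
65+: 6338²·(1 − 1509/6338)·47/1509 = 953274.68.
18–34: 3354²·(1 − 269/3354)·8.623/269 = 331683.86.
35–54: 11154²·(1 − 1878/11154)·160.6/1878 = 8.847923 × 10^6.
55–64: 14636²·(1 − 3265/14636)·88.71/3265 = 4.5217907 × 10^6.
Sum = 1.4654672 × 10^7.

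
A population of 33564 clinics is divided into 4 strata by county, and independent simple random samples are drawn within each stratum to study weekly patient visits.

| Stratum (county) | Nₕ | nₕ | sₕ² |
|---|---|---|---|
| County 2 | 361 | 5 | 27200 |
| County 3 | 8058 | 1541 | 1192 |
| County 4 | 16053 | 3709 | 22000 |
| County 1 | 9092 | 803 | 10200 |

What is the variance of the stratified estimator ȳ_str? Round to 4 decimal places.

Var(ȳ_str) = Σₕ Wₕ²(1 − fₕ)sₕ²/nₕ with Wₕ = Nₕ/N, N = 33564.
County 2: Wₕ = 0.01075557; term = 0.01075557²·(1 − 0.01385042)·27200/5 = 0.62059558.
County 3: Wₕ = 0.24007866; term = 0.24007866²·(1 − 0.19123852)·1192/1541 = 0.036057962.
County 4: Wₕ = 0.47828030; term = 0.47828030²·(1 − 0.23104716)·22000/3709 = 1.0433513.
County 1: Wₕ = 0.27088547; term = 0.27088547²·(1 − 0.08831940)·10200/803 = 0.84976486.
Sum = 2.5497697.

2.5498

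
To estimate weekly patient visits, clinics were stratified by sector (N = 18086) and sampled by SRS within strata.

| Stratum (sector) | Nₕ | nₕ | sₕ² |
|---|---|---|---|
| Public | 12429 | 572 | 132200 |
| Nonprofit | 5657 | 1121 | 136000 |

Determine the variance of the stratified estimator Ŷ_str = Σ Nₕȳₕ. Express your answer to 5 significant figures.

3.7173 × 10^10

Var(Ŷ_str) = Σₕ Nₕ²(1 − fₕ)sₕ²/nₕ.
Public: 12429²·(1 − 572/12429)·132200/572 = 3.406014 × 10^10.
Nonprofit: 5657²·(1 − 1121/5657)·136000/1121 = 3.113096 × 10^9.
Sum = 3.7173236 × 10^10.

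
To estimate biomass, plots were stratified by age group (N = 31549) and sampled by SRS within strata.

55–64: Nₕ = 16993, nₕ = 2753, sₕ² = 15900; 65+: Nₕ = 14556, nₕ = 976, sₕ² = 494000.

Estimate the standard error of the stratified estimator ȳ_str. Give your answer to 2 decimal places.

10.10

Var(ȳ_str) = Σₕ Wₕ²(1 − fₕ)sₕ²/nₕ with Wₕ = Nₕ/N, N = 31549.
55–64: Wₕ = 0.53862246; term = 0.53862246²·(1 − 0.16200789)·15900/2753 = 1.4041056.
65+: Wₕ = 0.46137754; term = 0.46137754²·(1 − 0.06705139)·494000/976 = 100.51891.
Sum = 101.92302.
SE = √(101.92302) = 10.10.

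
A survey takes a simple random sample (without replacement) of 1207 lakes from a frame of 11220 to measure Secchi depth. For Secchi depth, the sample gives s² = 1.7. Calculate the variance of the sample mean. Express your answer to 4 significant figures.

Under SRS without replacement, Var(ȳ) = (1 − f)·s²/n with f = n/N = 1207/11220 = 0.10757576.
Var(ȳ) = (1 − 0.10757576)·1.7/1207 = 0.89242424·0.0014084507 = 0.0012569356.

0.001257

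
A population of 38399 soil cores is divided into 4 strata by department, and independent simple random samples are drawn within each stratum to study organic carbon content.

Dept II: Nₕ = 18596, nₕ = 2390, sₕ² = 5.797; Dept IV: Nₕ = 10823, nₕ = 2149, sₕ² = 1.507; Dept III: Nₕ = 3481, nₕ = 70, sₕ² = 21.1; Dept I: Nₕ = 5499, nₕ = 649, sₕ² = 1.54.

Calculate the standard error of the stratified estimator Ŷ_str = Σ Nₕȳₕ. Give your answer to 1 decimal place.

2106.9

Var(Ŷ_str) = Σₕ Nₕ²(1 − fₕ)sₕ²/nₕ.
Dept II: 18596²·(1 − 2390/18596)·5.797/2390 = 730972.05.
Dept IV: 10823²·(1 − 2149/10823)·1.507/2149 = 65833.04.
Dept III: 3481²·(1 − 70/3481)·21.1/70 = 3.5790697 × 10^6.
Dept I: 5499²·(1 − 649/5499)·1.54/649 = 63285.102.
Sum = 4.4391599 × 10^6.
SE = √(4.4391599 × 10^6) = 2106.9.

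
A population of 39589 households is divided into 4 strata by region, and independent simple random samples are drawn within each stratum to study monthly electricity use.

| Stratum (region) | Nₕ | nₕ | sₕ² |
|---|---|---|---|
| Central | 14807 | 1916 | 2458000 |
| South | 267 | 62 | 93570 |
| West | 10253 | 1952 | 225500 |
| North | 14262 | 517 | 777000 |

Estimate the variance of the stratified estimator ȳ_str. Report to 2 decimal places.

350.54

Var(ȳ_str) = Σₕ Wₕ²(1 − fₕ)sₕ²/nₕ with Wₕ = Nₕ/N, N = 39589.
Central: Wₕ = 0.37401804; term = 0.37401804²·(1 − 0.12939826)·2458000/1916 = 156.23956.
South: Wₕ = 0.00674430; term = 0.00674430²·(1 − 0.23220974)·93570/62 = 0.052706114.
West: Wₕ = 0.25898608; term = 0.25898608²·(1 − 0.19038330)·225500/1952 = 6.2733431.
North: Wₕ = 0.36025159; term = 0.36025159²·(1 − 0.03625018)·777000/517 = 187.97781.
Sum = 350.54342.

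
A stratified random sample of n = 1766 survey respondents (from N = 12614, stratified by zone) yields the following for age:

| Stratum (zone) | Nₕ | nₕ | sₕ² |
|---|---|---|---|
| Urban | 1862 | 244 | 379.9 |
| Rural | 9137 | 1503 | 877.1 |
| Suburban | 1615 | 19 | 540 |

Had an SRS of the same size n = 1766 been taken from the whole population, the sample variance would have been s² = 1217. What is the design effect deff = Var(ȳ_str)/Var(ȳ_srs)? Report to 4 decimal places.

1.2583

Var(ȳ_str) = Σ Wₕ²(1−fₕ)sₕ²/nₕ with Wₕ = Nₕ/12614:
  Urban: (1862/12614)²·(1−244/1862)·379.9/244 = 0.029480307
  Rural: (9137/12614)²·(1−1503/9137)·877.1/1503 = 0.25582339
  Suburban: (1615/12614)²·(1−19/1615)·540/19 = 0.46040488
  → Var(ȳ_str) = 0.74570858.
Var(ȳ_srs) = (1 − 1766/12614)·1217/1766 = 0.59264787.
deff = 0.74570858 / 0.59264787 = 1.2583.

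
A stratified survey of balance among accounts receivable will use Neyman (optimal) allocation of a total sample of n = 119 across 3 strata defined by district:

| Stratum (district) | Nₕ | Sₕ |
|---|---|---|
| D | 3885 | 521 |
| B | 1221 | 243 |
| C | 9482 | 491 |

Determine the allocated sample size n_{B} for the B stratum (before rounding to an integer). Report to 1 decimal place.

5.1

Neyman allocation: nₕ = n·NₕSₕ / Σⱼ NⱼSⱼ.
Σ NⱼSⱼ = 3885·521 + 1221·243 + 9482·491 = 6.97645 × 10^6.
n_{B} = 119·1221·243 / (6.97645 × 10^6) = 5.1.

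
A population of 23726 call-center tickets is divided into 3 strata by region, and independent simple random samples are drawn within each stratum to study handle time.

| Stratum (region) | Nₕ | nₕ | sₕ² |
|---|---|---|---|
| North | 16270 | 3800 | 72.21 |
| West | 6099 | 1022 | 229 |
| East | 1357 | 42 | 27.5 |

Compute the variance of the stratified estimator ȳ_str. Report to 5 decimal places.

0.02125

Var(ȳ_str) = Σₕ Wₕ²(1 − fₕ)sₕ²/nₕ with Wₕ = Nₕ/N, N = 23726.
North: Wₕ = 0.68574560; term = 0.68574560²·(1 − 0.23355870)·72.21/3800 = 0.0068488665.
West: Wₕ = 0.25705977; term = 0.25705977²·(1 − 0.16756845)·229/1022 = 0.012325409.
East: Wₕ = 0.05719464; term = 0.05719464²·(1 − 0.03095063)·27.5/42 = 0.0020755823.
Sum = 0.021249858.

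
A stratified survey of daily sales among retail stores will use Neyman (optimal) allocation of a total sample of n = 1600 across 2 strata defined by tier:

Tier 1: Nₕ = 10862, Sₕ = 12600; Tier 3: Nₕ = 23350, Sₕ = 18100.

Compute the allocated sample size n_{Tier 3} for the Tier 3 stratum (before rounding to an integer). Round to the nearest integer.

1209

Neyman allocation: nₕ = n·NₕSₕ / Σⱼ NⱼSⱼ.
Σ NⱼSⱼ = 10862·12600 + 23350·18100 = 5.594962 × 10^8.
n_{Tier 3} = 1600·23350·18100 / (5.594962 × 10^8) = 1209.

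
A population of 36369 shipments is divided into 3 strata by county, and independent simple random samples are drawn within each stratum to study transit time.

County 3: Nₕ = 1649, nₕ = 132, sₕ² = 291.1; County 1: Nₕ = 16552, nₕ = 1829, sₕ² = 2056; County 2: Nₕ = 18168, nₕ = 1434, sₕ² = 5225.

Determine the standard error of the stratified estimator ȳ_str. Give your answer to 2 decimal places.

Var(ȳ_str) = Σₕ Wₕ²(1 − fₕ)sₕ²/nₕ with Wₕ = Nₕ/N, N = 36369.
County 3: Wₕ = 0.04534081; term = 0.04534081²·(1 − 0.08004851)·291.1/132 = 0.0041707273.
County 1: Wₕ = 0.45511287; term = 0.45511287²·(1 − 0.11050024)·2056/1829 = 0.20710638.
County 2: Wₕ = 0.49954632; term = 0.49954632²·(1 − 0.07892999)·5225/1434 = 0.83749324.
Sum = 1.0487703.
SE = √(1.0487703) = 1.02.

1.02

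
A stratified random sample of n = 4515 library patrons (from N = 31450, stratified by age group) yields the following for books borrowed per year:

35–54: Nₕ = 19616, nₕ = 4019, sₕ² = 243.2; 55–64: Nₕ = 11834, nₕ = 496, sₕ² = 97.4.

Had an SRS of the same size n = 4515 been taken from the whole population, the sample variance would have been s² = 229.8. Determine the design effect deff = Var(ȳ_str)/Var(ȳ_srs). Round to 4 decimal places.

1.0405

Var(ȳ_str) = Σ Wₕ²(1−fₕ)sₕ²/nₕ with Wₕ = Nₕ/31450:
  35–54: (19616/31450)²·(1−4019/19616)·243.2/4019 = 0.018717843
  55–64: (11834/31450)²·(1−496/11834)·97.4/496 = 0.026638146
  → Var(ȳ_str) = 0.045355989.
Var(ȳ_srs) = (1 − 4515/31450)·229.8/4515 = 0.043590174.
deff = 0.045355989 / 0.043590174 = 1.0405.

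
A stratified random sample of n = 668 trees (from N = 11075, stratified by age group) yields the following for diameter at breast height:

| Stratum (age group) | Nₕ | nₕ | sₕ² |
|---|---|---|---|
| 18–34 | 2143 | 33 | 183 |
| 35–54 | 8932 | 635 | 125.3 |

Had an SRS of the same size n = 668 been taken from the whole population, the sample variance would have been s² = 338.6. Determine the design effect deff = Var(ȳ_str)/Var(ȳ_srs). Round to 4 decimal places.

0.6795

Var(ȳ_str) = Σ Wₕ²(1−fₕ)sₕ²/nₕ with Wₕ = Nₕ/11075:
  18–34: (2143/11075)²·(1−33/2143)·183/33 = 0.20443456
  35–54: (8932/11075)²·(1−635/8932)·125.3/635 = 0.1192229
  → Var(ȳ_str) = 0.32365746.
Var(ȳ_srs) = (1 − 668/11075)·338.6/668 = 0.47631286.
deff = 0.32365746 / 0.47631286 = 0.6795.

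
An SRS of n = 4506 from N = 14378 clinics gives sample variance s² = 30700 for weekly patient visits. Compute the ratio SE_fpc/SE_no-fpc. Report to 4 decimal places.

0.8286

f = n/N = 4506/14378 = 0.31339547.
SE_no-fpc = √(s²/n) = 2.6101989; SE_fpc = √((1−f)s²/n) = 2.1628526.
Ratio = √(1−f) = 0.82861604.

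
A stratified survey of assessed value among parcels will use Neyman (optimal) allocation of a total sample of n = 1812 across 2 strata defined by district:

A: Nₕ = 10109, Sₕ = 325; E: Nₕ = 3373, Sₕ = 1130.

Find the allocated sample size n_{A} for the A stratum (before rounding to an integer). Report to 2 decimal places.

838.84

Neyman allocation: nₕ = n·NₕSₕ / Σⱼ NⱼSⱼ.
Σ NⱼSⱼ = 10109·325 + 3373·1130 = 7.096915 × 10^6.
n_{A} = 1812·10109·325 / (7.096915 × 10^6) = 838.84.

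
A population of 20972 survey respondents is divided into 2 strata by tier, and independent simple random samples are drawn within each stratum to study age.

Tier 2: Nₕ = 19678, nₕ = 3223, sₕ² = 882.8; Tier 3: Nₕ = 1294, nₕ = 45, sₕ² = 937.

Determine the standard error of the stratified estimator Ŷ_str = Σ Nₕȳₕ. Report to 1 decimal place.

11060.9

Var(Ŷ_str) = Σₕ Nₕ²(1 − fₕ)sₕ²/nₕ.
Tier 2: 19678²·(1 − 3223/19678)·882.8/3223 = 8.8691268 × 10^7.
Tier 3: 1294²·(1 − 45/1294)·937/45 = 3.3653 × 10^7.
Sum = 1.2234427 × 10^8.
SE = √(1.2234427 × 10^8) = 11060.9.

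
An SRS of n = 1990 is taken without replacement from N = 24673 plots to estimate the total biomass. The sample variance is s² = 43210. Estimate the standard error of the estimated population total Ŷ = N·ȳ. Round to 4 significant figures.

Var(Ŷ) = N²·Var(ȳ) = N²·(1 − n/N)·s²/n.
f = 1990/24673 = 0.08065497; Var(ȳ) = 0.91934503·43210/1990 = 19.962261.
Var(Ŷ) = 24673² · 19.962261 = 1.2152165 × 10^10.
SE(Ŷ) = √(1.2152165 × 10^10) = 110200.

110200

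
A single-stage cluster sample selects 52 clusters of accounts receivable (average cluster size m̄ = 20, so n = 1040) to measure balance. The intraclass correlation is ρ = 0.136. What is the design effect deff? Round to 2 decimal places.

deff = 1 + (20 − 1)·0.136 = 1 + 2.584 = 3.584.

3.58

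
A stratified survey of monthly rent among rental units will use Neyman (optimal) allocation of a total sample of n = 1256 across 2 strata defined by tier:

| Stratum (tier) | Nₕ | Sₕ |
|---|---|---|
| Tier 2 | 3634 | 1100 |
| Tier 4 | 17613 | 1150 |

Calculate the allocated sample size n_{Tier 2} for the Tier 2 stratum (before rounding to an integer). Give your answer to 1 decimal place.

Neyman allocation: nₕ = n·NₕSₕ / Σⱼ NⱼSⱼ.
Σ NⱼSⱼ = 3634·1100 + 17613·1150 = 2.425235 × 10^7.
n_{Tier 2} = 1256·3634·1100 / (2.425235 × 10^7) = 207.0.

207.0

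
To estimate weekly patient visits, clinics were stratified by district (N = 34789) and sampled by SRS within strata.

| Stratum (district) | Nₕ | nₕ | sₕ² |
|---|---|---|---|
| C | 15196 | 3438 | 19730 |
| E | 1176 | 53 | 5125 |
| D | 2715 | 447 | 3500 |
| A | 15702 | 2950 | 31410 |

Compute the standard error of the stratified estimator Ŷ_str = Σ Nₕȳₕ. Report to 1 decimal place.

Var(Ŷ_str) = Σₕ Nₕ²(1 − fₕ)sₕ²/nₕ.
C: 15196²·(1 − 3438/15196)·19730/3438 = 1.0253779 × 10^9.
E: 1176²·(1 − 53/1176)·5125/53 = 1.2770417 × 10^8.
D: 2715²·(1 − 447/2715)·3500/447 = 4.8214027 × 10^7.
A: 15702²·(1 − 2950/15702)·31410/2950 = 2.1319607 × 10^9.
Sum = 3.3332568 × 10^9.
SE = √(3.3332568 × 10^9) = 57734.4.

57734.4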